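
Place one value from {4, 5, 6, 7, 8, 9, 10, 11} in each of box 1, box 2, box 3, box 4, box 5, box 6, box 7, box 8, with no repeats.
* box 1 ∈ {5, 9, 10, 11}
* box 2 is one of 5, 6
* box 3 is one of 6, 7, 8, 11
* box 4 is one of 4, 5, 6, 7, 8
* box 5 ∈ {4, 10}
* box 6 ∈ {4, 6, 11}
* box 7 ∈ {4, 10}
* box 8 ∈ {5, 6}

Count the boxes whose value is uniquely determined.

The 8 variables draw from only 8 values {4, 5, 6, 7, 8, 9, 10, 11}, so each is used; only box 1 can be 9, hence box 1 = 9.
box 2 and box 8 share exactly the 2 values {5, 6}; by pigeonhole those values go to them, so strike 5, 6 from box 3, box 4, box 6.
box 5 and box 7 share exactly the 2 values {4, 10}; by pigeonhole those values go to them, so strike 4, 10 from box 4, box 6.
box 6's domain is down to {11}, so box 6 = 11. Eliminate 11 elsewhere: box 3.
Determined: box 1=9, box 6=11. The other boxes each still have more than one consistent value. That makes 2.

2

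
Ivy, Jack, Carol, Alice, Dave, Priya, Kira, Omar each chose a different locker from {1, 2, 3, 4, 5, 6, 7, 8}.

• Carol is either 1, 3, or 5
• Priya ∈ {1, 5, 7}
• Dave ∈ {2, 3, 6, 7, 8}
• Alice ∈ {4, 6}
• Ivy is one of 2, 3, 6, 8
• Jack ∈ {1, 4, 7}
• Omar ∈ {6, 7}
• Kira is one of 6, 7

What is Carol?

Kira and Omar share exactly the 2 values {6, 7}; by pigeonhole those values go to them, so strike 6, 7 from Ivy, Jack, Alice, Dave, Priya.
Alice must be 4 (only option left). Strike 4 from Jack.
Jack's domain is down to {1}, so Jack = 1. Strike 1 from Carol, Priya.
Priya has just one choice, so Priya = 5. Eliminate 5 elsewhere: Carol.
So Carol = 3.

3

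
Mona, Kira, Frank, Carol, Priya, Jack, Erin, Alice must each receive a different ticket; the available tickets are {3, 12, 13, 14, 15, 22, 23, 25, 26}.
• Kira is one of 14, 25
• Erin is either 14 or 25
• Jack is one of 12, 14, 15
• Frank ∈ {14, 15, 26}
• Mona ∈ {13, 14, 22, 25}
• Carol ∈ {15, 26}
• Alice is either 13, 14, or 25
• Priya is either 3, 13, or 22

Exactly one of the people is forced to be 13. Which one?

Alice

The 8 variables together cover exactly {3, 12, 13, 14, 15, 22, 25, 26} — 8 values for 8 variables — and 3 appears only in Priya's list, so Priya = 3.
Among the 7 still-open variables, 12 fits only Jack (and all 7 values in {12, 13, 14, 15, 22, 25, 26} must be used), so Jack = 12.
The 6 still-open variables draw from only 6 values {13, 14, 15, 22, 25, 26}, so each is used; only Mona can be 22, hence Mona = 22.
Among the 5 still-open variables, 13 fits only Alice (and all 5 values in {13, 14, 15, 25, 26} must be used), so Alice = 13.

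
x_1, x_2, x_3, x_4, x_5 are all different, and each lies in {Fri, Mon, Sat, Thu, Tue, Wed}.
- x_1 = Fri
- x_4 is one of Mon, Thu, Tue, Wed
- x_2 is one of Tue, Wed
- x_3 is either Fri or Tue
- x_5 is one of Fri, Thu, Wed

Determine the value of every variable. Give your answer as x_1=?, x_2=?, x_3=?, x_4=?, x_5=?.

x_1 must be Fri (only option left). Remove Fri from x_3, x_5.
x_3 must be Tue (only option left). Remove Tue from x_2, x_4.
x_2's domain is down to {Wed}, so x_2 = Wed. So x_4, x_5 can't be Wed.
That leaves x_5 = Thu. So x_4 can't be Thu.
That leaves x_4 = Mon.

x_1=Fri, x_2=Wed, x_3=Tue, x_4=Mon, x_5=Thu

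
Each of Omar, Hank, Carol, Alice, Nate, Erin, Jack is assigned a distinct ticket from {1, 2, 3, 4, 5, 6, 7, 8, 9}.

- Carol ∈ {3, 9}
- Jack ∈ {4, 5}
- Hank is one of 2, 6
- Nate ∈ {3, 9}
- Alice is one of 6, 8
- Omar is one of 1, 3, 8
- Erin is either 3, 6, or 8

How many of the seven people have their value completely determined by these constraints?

2

The 2 variables Carol and Nate are confined to {3, 9}, which locks those values in; drop them from Omar, Erin.
Alice and Erin share exactly the 2 values {6, 8}; by pigeonhole those values go to them, so strike 6, 8 from Omar, Hank.
Omar's domain is down to {1}, so Omar = 1.
Hank must be 2 (only option left).
Determined: Omar=1, Hank=2. The other people each still have more than one consistent value. That makes 2.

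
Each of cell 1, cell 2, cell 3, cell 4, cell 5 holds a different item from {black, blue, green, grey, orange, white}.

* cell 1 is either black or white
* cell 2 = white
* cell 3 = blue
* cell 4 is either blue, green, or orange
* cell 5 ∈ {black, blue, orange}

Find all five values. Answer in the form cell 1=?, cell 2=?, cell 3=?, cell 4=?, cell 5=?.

cell 1=black, cell 2=white, cell 3=blue, cell 4=green, cell 5=orange

cell 2 must be white (only option left). Remove white from cell 1.
cell 3's domain is down to {blue}, so cell 3 = blue. Remove blue from cell 4, cell 5.
cell 1 has just one choice, so cell 1 = black. So cell 5 can't be black.
cell 5's domain is down to {orange}, so cell 5 = orange. Remove orange from cell 4.
cell 4 has just one choice, so cell 4 = green.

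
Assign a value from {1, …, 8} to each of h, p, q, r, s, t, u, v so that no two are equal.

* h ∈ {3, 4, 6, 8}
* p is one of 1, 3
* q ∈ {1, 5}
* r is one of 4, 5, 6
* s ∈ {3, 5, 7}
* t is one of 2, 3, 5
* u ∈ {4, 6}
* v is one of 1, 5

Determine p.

The 8 variables draw from only 8 values {1, 2, 3, 4, 5, 6, 7, 8}, so each is used; only t can be 2, hence t = 2.
The 7 still-open variables together cover exactly {1, 3, 4, 5, 6, 7, 8} — 7 values for 7 variables — and 7 appears only in s's list, so s = 7.
The 6 still-open variables draw from only 6 values {1, 3, 4, 5, 6, 8}, so each is used; only h can be 8, hence h = 8.
Among the 5 still-open variables, 3 fits only p (and all 5 values in {1, 3, 4, 5, 6} must be used), so p = 3.

3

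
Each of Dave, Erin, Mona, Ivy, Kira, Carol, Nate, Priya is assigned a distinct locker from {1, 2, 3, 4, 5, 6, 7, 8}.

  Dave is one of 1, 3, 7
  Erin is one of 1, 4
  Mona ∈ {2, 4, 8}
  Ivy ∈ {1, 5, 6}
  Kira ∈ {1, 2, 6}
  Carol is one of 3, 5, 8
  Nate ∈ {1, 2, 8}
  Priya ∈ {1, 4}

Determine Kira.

6

The 8 variables together cover exactly {1, 2, 3, 4, 5, 6, 7, 8} — 8 values for 8 variables — and 7 appears only in Dave's list, so Dave = 7.
The 7 still-open variables draw from only 7 values {1, 2, 3, 4, 5, 6, 8}, so each is used; only Carol can be 3, hence Carol = 3.
Among the 6 still-open variables, 5 fits only Ivy (and all 6 values in {1, 2, 4, 5, 6, 8} must be used), so Ivy = 5.
Among the 5 still-open variables, 6 fits only Kira (and all 5 values in {1, 2, 4, 6, 8} must be used), so Kira = 6.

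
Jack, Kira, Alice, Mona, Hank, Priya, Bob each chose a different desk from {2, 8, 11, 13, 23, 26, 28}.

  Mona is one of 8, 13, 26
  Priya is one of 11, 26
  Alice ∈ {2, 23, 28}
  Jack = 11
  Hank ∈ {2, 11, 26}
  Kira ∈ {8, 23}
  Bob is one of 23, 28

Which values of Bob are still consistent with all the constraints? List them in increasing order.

23, 28

Jack's domain is down to {11}, so Jack = 11. Strike 11 from Hank, Priya.
Priya has just one choice, so Priya = 26. Eliminate 26 elsewhere: Mona, Hank.
Hank has just one choice, so Hank = 2. Eliminate 2 elsewhere: Alice.
The 4 still-open variables together cover exactly {8, 13, 23, 28} — 4 values for 4 variables — and 13 appears only in Mona's list, so Mona = 13.
Among the 3 still-open variables, 8 fits only Kira (and all 3 values in {8, 23, 28} must be used), so Kira = 8.
No further eliminations apply; Bob can still be any of 23, 28.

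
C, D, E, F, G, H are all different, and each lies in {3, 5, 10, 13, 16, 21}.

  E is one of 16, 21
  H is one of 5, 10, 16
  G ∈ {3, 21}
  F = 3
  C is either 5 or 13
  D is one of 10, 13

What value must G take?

F must be 3 (only option left). So G can't be 3.
So G = 21.

21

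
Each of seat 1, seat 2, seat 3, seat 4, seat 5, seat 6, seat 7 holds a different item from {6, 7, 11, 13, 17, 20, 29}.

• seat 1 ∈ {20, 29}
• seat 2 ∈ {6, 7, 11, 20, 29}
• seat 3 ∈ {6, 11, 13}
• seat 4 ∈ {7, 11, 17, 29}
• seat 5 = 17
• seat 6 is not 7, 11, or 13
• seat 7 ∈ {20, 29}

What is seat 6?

6

seat 5 has just one choice, so seat 5 = 17. Strike 17 from seat 4, seat 6.
The 6 still-open variables together cover exactly {6, 7, 11, 13, 20, 29} — 6 values for 6 variables — and 13 appears only in seat 3's list, so seat 3 = 13.
The 2 variables seat 1 and seat 7 are confined to {20, 29}, which locks those values in; drop them from seat 2, seat 4, seat 6.
So seat 6 = 6.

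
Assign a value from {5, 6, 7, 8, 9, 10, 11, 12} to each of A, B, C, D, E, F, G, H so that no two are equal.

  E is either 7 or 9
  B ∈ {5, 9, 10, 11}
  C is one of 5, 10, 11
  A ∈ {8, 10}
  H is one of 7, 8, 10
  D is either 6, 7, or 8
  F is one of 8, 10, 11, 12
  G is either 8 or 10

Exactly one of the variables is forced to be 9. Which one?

The 8 variables draw from only 8 values {5, 6, 7, 8, 9, 10, 11, 12}, so each is used; only D can be 6, hence D = 6.
The 7 still-open variables together cover exactly {5, 7, 8, 9, 10, 11, 12} — 7 values for 7 variables — and 12 appears only in F's list, so F = 12.
The 2 variables A and G are confined to {8, 10}, which locks those values in; drop them from B, C, H.
That leaves H = 7. So E can't be 7.
So 9 goes to E.

E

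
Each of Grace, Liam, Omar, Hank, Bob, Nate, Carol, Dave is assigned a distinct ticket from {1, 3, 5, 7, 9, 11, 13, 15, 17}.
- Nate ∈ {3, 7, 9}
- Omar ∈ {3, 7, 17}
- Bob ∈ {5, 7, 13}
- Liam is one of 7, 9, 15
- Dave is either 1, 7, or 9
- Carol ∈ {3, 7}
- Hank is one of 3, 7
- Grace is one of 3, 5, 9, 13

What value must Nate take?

9

The 8 variables draw from only 8 values {1, 3, 5, 7, 9, 13, 15, 17}, so each is used; only Dave can be 1, hence Dave = 1.
The 7 still-open variables together cover exactly {3, 5, 7, 9, 13, 15, 17} — 7 values for 7 variables — and 15 appears only in Liam's list, so Liam = 15.
Among the 6 still-open variables, 17 fits only Omar (and all 6 values in {3, 5, 7, 9, 13, 17} must be used), so Omar = 17.
The 2 variables Hank and Carol are confined to {3, 7}, which locks those values in; drop them from Grace, Bob, Nate.
So Nate = 9.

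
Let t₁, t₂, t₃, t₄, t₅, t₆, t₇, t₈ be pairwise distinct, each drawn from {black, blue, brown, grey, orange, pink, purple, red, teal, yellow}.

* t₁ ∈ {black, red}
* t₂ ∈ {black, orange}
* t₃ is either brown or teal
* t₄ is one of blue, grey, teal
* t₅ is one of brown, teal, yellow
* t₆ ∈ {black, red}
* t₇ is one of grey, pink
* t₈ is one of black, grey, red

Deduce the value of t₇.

The 2 variables t₁ and t₆ are confined to {black, red}, which locks those values in; drop them from t₂, t₈.
t₂'s domain is down to {orange}, so t₂ = orange.
t₈ has just one choice, so t₈ = grey. Eliminate grey elsewhere: t₄, t₇.
So t₇ = pink.

pink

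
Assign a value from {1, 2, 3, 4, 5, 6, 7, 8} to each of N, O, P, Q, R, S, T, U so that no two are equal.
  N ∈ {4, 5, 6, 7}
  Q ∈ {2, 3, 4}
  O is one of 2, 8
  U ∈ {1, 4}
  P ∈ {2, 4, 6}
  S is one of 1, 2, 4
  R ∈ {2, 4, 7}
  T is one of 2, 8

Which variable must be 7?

The 8 variables together cover exactly {1, 2, 3, 4, 5, 6, 7, 8} — 8 values for 8 variables — and 3 appears only in Q's list, so Q = 3.
The 7 still-open variables together cover exactly {1, 2, 4, 5, 6, 7, 8} — 7 values for 7 variables — and 5 appears only in N's list, so N = 5.
The 6 still-open variables together cover exactly {1, 2, 4, 6, 7, 8} — 6 values for 6 variables — and 6 appears only in P's list, so P = 6.
The 5 still-open variables together cover exactly {1, 2, 4, 7, 8} — 5 values for 5 variables — and 7 appears only in R's list, so R = 7.

R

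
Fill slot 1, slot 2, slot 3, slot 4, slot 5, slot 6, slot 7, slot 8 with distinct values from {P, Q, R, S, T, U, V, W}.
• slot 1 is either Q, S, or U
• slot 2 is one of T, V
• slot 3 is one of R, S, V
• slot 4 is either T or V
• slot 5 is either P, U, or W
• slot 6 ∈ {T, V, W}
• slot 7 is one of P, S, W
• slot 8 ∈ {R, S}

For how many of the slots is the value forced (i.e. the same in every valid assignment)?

The 8 variables together cover exactly {P, Q, R, S, T, U, V, W} — 8 values for 8 variables — and Q appears only in slot 1's list, so slot 1 = Q.
The 7 still-open variables together cover exactly {P, R, S, T, U, V, W} — 7 values for 7 variables — and U appears only in slot 5's list, so slot 5 = U.
Among the 6 still-open variables, P fits only slot 7 (and all 6 values in {P, R, S, T, V, W} must be used), so slot 7 = P.
The 5 still-open variables together cover exactly {R, S, T, V, W} — 5 values for 5 variables — and W appears only in slot 6's list, so slot 6 = W.
slot 2 and slot 4 between them cover only {T, V} — a naked pair. Remove those values from slot 3.
Determined: slot 1=Q, slot 5=U, slot 6=W, slot 7=P. The other slots each still have more than one consistent value. That makes 4.

4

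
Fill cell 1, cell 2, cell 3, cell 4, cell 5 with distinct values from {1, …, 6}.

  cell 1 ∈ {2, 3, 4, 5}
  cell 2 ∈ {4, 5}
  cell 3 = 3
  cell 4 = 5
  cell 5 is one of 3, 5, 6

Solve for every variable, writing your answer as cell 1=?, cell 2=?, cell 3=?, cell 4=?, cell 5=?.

cell 1=2, cell 2=4, cell 3=3, cell 4=5, cell 5=6

cell 3's domain is down to {3}, so cell 3 = 3. Eliminate 3 elsewhere: cell 1, cell 5.
cell 4 must be 5 (only option left). Remove 5 from cell 1, cell 2, cell 5.
That leaves cell 5 = 6.
cell 2 has just one choice, so cell 2 = 4. So cell 1 can't be 4.
cell 1's domain is down to {2}, so cell 1 = 2.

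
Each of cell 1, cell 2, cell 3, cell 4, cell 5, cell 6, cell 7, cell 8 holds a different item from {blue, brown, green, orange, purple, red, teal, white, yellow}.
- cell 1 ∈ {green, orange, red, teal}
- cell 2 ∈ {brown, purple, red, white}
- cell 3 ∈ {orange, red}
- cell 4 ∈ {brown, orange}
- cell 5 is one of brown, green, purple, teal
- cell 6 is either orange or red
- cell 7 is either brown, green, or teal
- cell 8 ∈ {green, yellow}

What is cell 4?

The 8 variables together cover exactly {brown, green, orange, purple, red, teal, white, yellow} — 8 values for 8 variables — and white appears only in cell 2's list, so cell 2 = white.
Among the 7 still-open variables, purple fits only cell 5 (and all 7 values in {brown, green, orange, purple, red, teal, yellow} must be used), so cell 5 = purple.
The 6 still-open variables together cover exactly {brown, green, orange, red, teal, yellow} — 6 values for 6 variables — and yellow appears only in cell 8's list, so cell 8 = yellow.
cell 3 and cell 6 between them cover only {orange, red} — a naked pair. Remove those values from cell 1, cell 4.
So cell 4 = brown.

brown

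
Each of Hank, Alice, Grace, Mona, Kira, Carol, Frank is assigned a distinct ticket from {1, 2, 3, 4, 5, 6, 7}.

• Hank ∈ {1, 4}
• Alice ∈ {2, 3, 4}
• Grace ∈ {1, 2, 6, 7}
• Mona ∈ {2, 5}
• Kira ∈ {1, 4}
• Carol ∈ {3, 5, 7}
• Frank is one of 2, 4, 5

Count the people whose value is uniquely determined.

3

Among the 7 variables, 6 fits only Grace (and all 7 values in {1, 2, 3, 4, 5, 6, 7} must be used), so Grace = 6.
Among the 6 still-open variables, 7 fits only Carol (and all 6 values in {1, 2, 3, 4, 5, 7} must be used), so Carol = 7.
The 5 still-open variables draw from only 5 values {1, 2, 3, 4, 5}, so each is used; only Alice can be 3, hence Alice = 3.
The 2 variables Hank and Kira are confined to {1, 4}, which locks those values in; drop them from Frank.
Determined: Alice=3, Grace=6, Carol=7. The other people each still have more than one consistent value. That makes 3.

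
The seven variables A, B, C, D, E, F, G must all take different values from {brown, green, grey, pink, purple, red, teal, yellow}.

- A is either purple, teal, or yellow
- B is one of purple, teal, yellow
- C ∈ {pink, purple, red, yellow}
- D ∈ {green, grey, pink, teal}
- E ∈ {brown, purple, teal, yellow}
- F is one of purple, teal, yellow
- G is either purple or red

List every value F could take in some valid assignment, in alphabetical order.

A, B, F between them cover only {purple, teal, yellow} — a naked triple. Remove those values from C, D, E, G.
E has just one choice, so E = brown.
That leaves G = red. Strike red from C.
That leaves C = pink. Remove pink from D.
No further eliminations apply; F can still be any of purple, teal, yellow.

purple, teal, yellow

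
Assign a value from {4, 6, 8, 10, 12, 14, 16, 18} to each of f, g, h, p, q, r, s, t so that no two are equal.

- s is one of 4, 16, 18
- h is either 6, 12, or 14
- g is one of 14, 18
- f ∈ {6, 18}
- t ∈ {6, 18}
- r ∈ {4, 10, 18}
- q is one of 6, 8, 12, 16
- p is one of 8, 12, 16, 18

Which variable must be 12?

h

The 8 variables draw from only 8 values {4, 6, 8, 10, 12, 14, 16, 18}, so each is used; only r can be 10, hence r = 10.
The 7 still-open variables together cover exactly {4, 6, 8, 12, 14, 16, 18} — 7 values for 7 variables — and 4 appears only in s's list, so s = 4.
The 2 variables f and t are confined to {6, 18}, which locks those values in; drop them from g, h, p, q.
g's domain is down to {14}, so g = 14. Remove 14 from h.
So 12 goes to h.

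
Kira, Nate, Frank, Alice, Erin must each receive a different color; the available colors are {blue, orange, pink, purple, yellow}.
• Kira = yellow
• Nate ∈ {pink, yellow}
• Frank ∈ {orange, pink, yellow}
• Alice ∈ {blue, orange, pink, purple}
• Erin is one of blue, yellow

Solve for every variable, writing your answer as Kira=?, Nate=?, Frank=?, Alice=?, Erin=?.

Kira=yellow, Nate=pink, Frank=orange, Alice=purple, Erin=blue

Kira's domain is down to {yellow}, so Kira = yellow. So Nate, Frank, Erin can't be yellow.
Nate must be pink (only option left). So Frank, Alice can't be pink.
Frank must be orange (only option left). Eliminate orange elsewhere: Alice.
Erin must be blue (only option left). Remove blue from Alice.
That leaves Alice = purple.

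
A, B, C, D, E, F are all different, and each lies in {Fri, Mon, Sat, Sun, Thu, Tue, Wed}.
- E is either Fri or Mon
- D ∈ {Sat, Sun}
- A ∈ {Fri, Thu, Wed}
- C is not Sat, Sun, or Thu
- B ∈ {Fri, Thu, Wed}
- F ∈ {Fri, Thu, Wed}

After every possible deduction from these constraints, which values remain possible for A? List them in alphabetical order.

A, B, F share exactly the 3 values {Fri, Thu, Wed}; by pigeonhole those values go to them, so strike Fri, Thu, Wed from C, E.
E must be Mon (only option left). So C can't be Mon.
C must be Tue (only option left).
No further eliminations apply; A can still be any of Fri, Thu, Wed.

Fri, Thu, Wed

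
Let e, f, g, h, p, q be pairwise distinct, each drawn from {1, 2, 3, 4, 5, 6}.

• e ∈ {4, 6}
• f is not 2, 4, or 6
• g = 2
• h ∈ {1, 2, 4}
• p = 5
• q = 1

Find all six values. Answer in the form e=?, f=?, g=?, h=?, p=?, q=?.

g has just one choice, so g = 2. So h can't be 2.
p must be 5 (only option left). Strike 5 from f.
q must be 1 (only option left). So f, h can't be 1.
f must be 3 (only option left).
h has just one choice, so h = 4. So e can't be 4.
e must be 6 (only option left).

e=6, f=3, g=2, h=4, p=5, q=1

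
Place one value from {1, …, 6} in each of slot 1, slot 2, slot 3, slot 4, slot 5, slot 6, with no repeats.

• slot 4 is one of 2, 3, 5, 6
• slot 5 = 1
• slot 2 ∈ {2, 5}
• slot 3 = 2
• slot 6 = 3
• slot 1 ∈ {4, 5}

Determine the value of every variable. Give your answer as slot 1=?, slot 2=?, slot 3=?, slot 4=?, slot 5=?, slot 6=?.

slot 3 has just one choice, so slot 3 = 2. Strike 2 from slot 2, slot 4.
slot 5 has just one choice, so slot 5 = 1.
slot 6 must be 3 (only option left). Eliminate 3 elsewhere: slot 4.
slot 2 has just one choice, so slot 2 = 5. Remove 5 from slot 1, slot 4.
slot 4 must be 6 (only option left).
slot 1 must be 4 (only option left).

slot 1=4, slot 2=5, slot 3=2, slot 4=6, slot 5=1, slot 6=3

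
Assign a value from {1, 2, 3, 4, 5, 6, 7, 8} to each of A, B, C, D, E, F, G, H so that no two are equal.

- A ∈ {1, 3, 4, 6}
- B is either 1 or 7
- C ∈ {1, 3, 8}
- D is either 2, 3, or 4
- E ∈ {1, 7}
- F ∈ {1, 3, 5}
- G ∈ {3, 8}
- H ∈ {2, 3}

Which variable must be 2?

H

Among the 8 variables, 5 fits only F (and all 8 values in {1, 2, 3, 4, 5, 6, 7, 8} must be used), so F = 5.
Among the 7 still-open variables, 6 fits only A (and all 7 values in {1, 2, 3, 4, 6, 7, 8} must be used), so A = 6.
Among the 6 still-open variables, 4 fits only D (and all 6 values in {1, 2, 3, 4, 7, 8} must be used), so D = 4.
The 5 still-open variables draw from only 5 values {1, 2, 3, 7, 8}, so each is used; only H can be 2, hence H = 2.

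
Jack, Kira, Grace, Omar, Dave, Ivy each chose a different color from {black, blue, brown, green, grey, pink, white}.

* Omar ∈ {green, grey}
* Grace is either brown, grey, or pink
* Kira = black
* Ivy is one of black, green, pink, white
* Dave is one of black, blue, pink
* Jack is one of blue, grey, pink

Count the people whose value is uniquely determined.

Kira has just one choice, so Kira = black. So Dave, Ivy can't be black.
Determined: Kira=black. The other people each still have more than one consistent value. That makes 1.

1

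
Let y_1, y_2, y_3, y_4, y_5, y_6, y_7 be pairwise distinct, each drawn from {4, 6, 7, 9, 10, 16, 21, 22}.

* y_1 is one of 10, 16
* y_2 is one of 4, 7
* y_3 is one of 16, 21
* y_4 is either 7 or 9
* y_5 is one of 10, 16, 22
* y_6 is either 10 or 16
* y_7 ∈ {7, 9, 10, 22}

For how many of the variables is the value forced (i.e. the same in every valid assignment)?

3

The 7 variables together cover exactly {4, 7, 9, 10, 16, 21, 22} — 7 values for 7 variables — and 4 appears only in y_2's list, so y_2 = 4.
The 6 still-open variables together cover exactly {7, 9, 10, 16, 21, 22} — 6 values for 6 variables — and 21 appears only in y_3's list, so y_3 = 21.
The 2 variables y_1 and y_6 are confined to {10, 16}, which locks those values in; drop them from y_5, y_7.
y_5's domain is down to {22}, so y_5 = 22. Remove 22 from y_7.
Determined: y_2=4, y_3=21, y_5=22. The other variables each still have more than one consistent value. That makes 3.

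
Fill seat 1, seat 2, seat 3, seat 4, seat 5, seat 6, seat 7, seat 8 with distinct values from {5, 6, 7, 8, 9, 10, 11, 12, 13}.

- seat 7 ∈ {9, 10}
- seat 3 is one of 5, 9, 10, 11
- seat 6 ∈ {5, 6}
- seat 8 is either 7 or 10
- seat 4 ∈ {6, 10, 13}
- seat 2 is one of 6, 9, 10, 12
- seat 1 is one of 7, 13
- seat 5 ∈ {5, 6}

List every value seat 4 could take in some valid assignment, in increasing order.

Among the 8 variables, 11 fits only seat 3 (and all 8 values in {5, 6, 7, 9, 10, 11, 12, 13} must be used), so seat 3 = 11.
The 7 still-open variables together cover exactly {5, 6, 7, 9, 10, 12, 13} — 7 values for 7 variables — and 12 appears only in seat 2's list, so seat 2 = 12.
The 6 still-open variables together cover exactly {5, 6, 7, 9, 10, 13} — 6 values for 6 variables — and 9 appears only in seat 7's list, so seat 7 = 9.
seat 5 and seat 6 share exactly the 2 values {5, 6}; by pigeonhole those values go to them, so strike 5, 6 from seat 4.
No further eliminations apply; seat 4 can still be any of 10, 13.

10, 13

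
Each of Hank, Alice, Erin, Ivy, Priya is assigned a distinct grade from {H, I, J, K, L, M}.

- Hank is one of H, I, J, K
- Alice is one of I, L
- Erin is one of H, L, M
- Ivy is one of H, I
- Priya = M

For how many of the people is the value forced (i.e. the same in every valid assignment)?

1

Priya's domain is down to {M}, so Priya = M. Remove M from Erin.
Alice, Erin, Ivy between them cover only {H, I, L} — a naked triple. Remove those values from Hank.
Determined: Priya=M. The other people each still have more than one consistent value. That makes 1.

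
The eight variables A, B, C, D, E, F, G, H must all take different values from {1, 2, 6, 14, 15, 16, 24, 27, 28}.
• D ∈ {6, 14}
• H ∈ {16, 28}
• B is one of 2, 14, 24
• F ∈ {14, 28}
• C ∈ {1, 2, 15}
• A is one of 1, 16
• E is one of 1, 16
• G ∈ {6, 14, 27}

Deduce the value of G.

The 2 variables A and E are confined to {1, 16}, which locks those values in; drop them from C, H.
That leaves H = 28. Remove 28 from F.
F has just one choice, so F = 14. Remove 14 from B, D, G.
That leaves D = 6. So G can't be 6.
So G = 27.

27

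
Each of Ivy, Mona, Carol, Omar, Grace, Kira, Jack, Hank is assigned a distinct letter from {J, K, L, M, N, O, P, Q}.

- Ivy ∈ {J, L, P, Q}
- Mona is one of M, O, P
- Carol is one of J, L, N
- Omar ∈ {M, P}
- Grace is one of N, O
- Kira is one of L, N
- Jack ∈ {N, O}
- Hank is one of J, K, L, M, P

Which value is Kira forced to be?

The 8 variables draw from only 8 values {J, K, L, M, N, O, P, Q}, so each is used; only Hank can be K, hence Hank = K.
The 7 still-open variables together cover exactly {J, L, M, N, O, P, Q} — 7 values for 7 variables — and Q appears only in Ivy's list, so Ivy = Q.
Among the 6 still-open variables, J fits only Carol (and all 6 values in {J, L, M, N, O, P} must be used), so Carol = J.
The 5 still-open variables together cover exactly {L, M, N, O, P} — 5 values for 5 variables — and L appears only in Kira's list, so Kira = L.

L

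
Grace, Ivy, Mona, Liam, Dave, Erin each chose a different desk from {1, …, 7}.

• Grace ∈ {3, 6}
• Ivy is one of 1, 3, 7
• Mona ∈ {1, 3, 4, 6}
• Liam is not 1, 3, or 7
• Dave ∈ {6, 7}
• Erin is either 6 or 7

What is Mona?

The 2 variables Dave and Erin are confined to {6, 7}, which locks those values in; drop them from Grace, Ivy, Mona, Liam.
Grace has just one choice, so Grace = 3. So Ivy, Mona can't be 3.
Ivy's domain is down to {1}, so Ivy = 1. So Mona can't be 1.
So Mona = 4.

4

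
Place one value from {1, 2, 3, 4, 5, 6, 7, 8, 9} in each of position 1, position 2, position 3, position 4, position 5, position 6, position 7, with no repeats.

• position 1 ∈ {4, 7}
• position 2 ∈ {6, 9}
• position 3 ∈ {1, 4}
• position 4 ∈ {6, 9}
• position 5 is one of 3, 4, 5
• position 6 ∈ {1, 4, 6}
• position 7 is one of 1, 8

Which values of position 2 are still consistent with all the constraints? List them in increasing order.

6, 9

position 2 and position 4 share exactly the 2 values {6, 9}; by pigeonhole those values go to them, so strike 6, 9 from position 6.
position 3 and position 6 between them cover only {1, 4} — a naked pair. Remove those values from position 1, position 5, position 7.
position 1 has just one choice, so position 1 = 7.
position 7 has just one choice, so position 7 = 8.
No further eliminations apply; position 2 can still be any of 6, 9.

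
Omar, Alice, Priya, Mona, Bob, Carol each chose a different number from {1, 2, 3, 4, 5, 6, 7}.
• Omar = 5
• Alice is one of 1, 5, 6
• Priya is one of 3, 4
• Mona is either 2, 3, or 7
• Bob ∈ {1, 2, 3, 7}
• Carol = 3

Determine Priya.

4

Omar's domain is down to {5}, so Omar = 5. Strike 5 from Alice.
Carol must be 3 (only option left). Remove 3 from Priya, Mona, Bob.
So Priya = 4.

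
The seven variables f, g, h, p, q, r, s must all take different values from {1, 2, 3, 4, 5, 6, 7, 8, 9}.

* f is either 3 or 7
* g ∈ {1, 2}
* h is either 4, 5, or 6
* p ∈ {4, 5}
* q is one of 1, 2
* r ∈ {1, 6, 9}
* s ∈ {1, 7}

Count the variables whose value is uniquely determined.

2

g and q between them cover only {1, 2} — a naked pair. Remove those values from r, s.
s has just one choice, so s = 7. Remove 7 from f.
f must be 3 (only option left).
Determined: f=3, s=7. The other variables each still have more than one consistent value. That makes 2.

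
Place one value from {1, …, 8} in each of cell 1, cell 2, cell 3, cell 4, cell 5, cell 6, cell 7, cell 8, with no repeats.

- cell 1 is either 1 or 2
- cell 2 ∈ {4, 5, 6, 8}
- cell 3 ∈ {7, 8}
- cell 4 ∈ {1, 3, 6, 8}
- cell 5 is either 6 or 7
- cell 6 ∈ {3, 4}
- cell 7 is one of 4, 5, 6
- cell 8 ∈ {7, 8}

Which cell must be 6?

cell 5

The 8 variables draw from only 8 values {1, 2, 3, 4, 5, 6, 7, 8}, so each is used; only cell 1 can be 2, hence cell 1 = 2.
The 7 still-open variables draw from only 7 values {1, 3, 4, 5, 6, 7, 8}, so each is used; only cell 4 can be 1, hence cell 4 = 1.
The 6 still-open variables together cover exactly {3, 4, 5, 6, 7, 8} — 6 values for 6 variables — and 3 appears only in cell 6's list, so cell 6 = 3.
cell 3 and cell 8 between them cover only {7, 8} — a naked pair. Remove those values from cell 2, cell 5.
So 6 goes to cell 5.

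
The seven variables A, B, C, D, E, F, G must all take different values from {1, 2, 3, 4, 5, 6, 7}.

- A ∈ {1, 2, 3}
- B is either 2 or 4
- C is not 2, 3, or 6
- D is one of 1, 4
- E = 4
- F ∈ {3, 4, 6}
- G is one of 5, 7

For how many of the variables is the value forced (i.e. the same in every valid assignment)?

E's domain is down to {4}, so E = 4. So B, C, D, F can't be 4.
B has just one choice, so B = 2. Strike 2 from A.
D must be 1 (only option left). Strike 1 from A, C.
A's domain is down to {3}, so A = 3. So F can't be 3.
That leaves F = 6.
Determined: A=3, B=2, D=1, E=4, F=6. The other variables each still have more than one consistent value. That makes 5.

5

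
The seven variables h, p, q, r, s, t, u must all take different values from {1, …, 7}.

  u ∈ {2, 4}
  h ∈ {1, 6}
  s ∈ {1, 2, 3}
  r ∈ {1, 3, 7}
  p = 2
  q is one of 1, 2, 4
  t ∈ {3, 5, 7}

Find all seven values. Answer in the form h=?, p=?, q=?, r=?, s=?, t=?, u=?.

h=6, p=2, q=1, r=7, s=3, t=5, u=4

p's domain is down to {2}, so p = 2. Strike 2 from q, s, u.
u has just one choice, so u = 4. Strike 4 from q.
That leaves q = 1. Remove 1 from h, r, s.
That leaves s = 3. Eliminate 3 elsewhere: r, t.
That leaves h = 6.
That leaves r = 7. Eliminate 7 elsewhere: t.
t must be 5 (only option left).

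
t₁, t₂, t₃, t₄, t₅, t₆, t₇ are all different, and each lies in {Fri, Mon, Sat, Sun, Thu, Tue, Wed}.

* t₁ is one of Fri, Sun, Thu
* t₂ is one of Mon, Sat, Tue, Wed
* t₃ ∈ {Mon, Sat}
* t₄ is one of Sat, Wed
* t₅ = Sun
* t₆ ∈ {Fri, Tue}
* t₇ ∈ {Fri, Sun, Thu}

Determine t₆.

t₅ has just one choice, so t₅ = Sun. So t₁, t₇ can't be Sun.
t₁ and t₇ share exactly the 2 values {Fri, Thu}; by pigeonhole those values go to them, so strike Fri, Thu from t₆.
So t₆ = Tue.

Tue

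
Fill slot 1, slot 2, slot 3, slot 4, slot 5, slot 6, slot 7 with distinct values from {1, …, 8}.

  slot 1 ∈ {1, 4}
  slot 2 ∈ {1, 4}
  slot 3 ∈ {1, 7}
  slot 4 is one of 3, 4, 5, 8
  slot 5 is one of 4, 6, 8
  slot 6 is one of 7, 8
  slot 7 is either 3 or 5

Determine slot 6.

8

Among the 7 variables, 6 fits only slot 5 (and all 7 values in {1, 3, 4, 5, 6, 7, 8} must be used), so slot 5 = 6.
slot 1 and slot 2 between them cover only {1, 4} — a naked pair. Remove those values from slot 3, slot 4.
That leaves slot 3 = 7. Eliminate 7 elsewhere: slot 6.
So slot 6 = 8.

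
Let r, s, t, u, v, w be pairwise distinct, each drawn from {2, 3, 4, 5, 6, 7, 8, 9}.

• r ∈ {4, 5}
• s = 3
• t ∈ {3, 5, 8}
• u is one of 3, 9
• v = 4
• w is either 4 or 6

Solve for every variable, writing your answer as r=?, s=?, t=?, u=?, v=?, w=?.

s's domain is down to {3}, so s = 3. Strike 3 from t, u.
u's domain is down to {9}, so u = 9.
That leaves v = 4. Strike 4 from r, w.
That leaves w = 6.
That leaves r = 5. Strike 5 from t.
t's domain is down to {8}, so t = 8.

r=5, s=3, t=8, u=9, v=4, w=6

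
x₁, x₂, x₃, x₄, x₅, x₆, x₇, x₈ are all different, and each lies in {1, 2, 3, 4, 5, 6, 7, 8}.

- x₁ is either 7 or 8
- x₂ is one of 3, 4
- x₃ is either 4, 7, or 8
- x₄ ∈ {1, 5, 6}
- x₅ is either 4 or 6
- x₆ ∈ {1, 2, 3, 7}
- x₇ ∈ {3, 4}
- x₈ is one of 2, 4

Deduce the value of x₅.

6

The 8 variables draw from only 8 values {1, 2, 3, 4, 5, 6, 7, 8}, so each is used; only x₄ can be 5, hence x₄ = 5.
The 7 still-open variables together cover exactly {1, 2, 3, 4, 6, 7, 8} — 7 values for 7 variables — and 1 appears only in x₆'s list, so x₆ = 1.
The 6 still-open variables together cover exactly {2, 3, 4, 6, 7, 8} — 6 values for 6 variables — and 2 appears only in x₈'s list, so x₈ = 2.
The 5 still-open variables together cover exactly {3, 4, 6, 7, 8} — 5 values for 5 variables — and 6 appears only in x₅'s list, so x₅ = 6.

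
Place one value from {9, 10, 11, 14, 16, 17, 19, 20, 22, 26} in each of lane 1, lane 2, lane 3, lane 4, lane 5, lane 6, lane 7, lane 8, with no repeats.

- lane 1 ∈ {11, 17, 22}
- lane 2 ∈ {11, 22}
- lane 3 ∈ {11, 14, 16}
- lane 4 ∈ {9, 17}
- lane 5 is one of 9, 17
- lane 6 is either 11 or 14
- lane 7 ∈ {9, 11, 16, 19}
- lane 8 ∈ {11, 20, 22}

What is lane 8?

20

The 8 variables together cover exactly {9, 11, 14, 16, 17, 19, 20, 22} — 8 values for 8 variables — and 19 appears only in lane 7's list, so lane 7 = 19.
Among the 7 still-open variables, 16 fits only lane 3 (and all 7 values in {9, 11, 14, 16, 17, 20, 22} must be used), so lane 3 = 16.
Among the 6 still-open variables, 14 fits only lane 6 (and all 6 values in {9, 11, 14, 17, 20, 22} must be used), so lane 6 = 14.
The 5 still-open variables together cover exactly {9, 11, 17, 20, 22} — 5 values for 5 variables — and 20 appears only in lane 8's list, so lane 8 = 20.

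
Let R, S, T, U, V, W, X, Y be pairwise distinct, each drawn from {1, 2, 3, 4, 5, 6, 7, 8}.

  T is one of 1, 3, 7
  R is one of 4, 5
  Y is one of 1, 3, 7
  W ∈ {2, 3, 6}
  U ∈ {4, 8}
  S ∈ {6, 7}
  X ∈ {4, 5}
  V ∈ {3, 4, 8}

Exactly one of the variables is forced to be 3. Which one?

The 8 variables together cover exactly {1, 2, 3, 4, 5, 6, 7, 8} — 8 values for 8 variables — and 2 appears only in W's list, so W = 2.
Among the 7 still-open variables, 6 fits only S (and all 7 values in {1, 3, 4, 5, 6, 7, 8} must be used), so S = 6.
R and X share exactly the 2 values {4, 5}; by pigeonhole those values go to them, so strike 4, 5 from U, V.
U has just one choice, so U = 8. Remove 8 from V.
So 3 goes to V.

V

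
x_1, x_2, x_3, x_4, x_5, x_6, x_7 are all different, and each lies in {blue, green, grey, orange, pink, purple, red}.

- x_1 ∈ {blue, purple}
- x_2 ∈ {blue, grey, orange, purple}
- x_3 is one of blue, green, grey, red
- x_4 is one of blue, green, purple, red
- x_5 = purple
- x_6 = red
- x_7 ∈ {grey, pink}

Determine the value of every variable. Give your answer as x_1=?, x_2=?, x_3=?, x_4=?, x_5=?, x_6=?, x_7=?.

x_5 must be purple (only option left). Strike purple from x_1, x_2, x_4.
x_6 has just one choice, so x_6 = red. Strike red from x_3, x_4.
x_1 must be blue (only option left). Eliminate blue elsewhere: x_2, x_3, x_4.
x_4's domain is down to {green}, so x_4 = green. Remove green from x_3.
x_3 has just one choice, so x_3 = grey. Eliminate grey elsewhere: x_2, x_7.
x_7 must be pink (only option left).
x_2's domain is down to {orange}, so x_2 = orange.

x_1=blue, x_2=orange, x_3=grey, x_4=green, x_5=purple, x_6=red, x_7=pink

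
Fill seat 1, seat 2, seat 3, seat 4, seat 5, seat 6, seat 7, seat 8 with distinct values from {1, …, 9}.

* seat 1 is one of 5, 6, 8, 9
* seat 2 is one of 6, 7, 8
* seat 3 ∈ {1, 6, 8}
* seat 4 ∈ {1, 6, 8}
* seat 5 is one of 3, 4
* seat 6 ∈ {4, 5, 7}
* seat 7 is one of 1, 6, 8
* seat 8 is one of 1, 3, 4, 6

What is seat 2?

Among the 8 variables, 9 fits only seat 1 (and all 8 values in {1, 3, 4, 5, 6, 7, 8, 9} must be used), so seat 1 = 9.
The 7 still-open variables draw from only 7 values {1, 3, 4, 5, 6, 7, 8}, so each is used; only seat 6 can be 5, hence seat 6 = 5.
The 6 still-open variables together cover exactly {1, 3, 4, 6, 7, 8} — 6 values for 6 variables — and 7 appears only in seat 2's list, so seat 2 = 7.

7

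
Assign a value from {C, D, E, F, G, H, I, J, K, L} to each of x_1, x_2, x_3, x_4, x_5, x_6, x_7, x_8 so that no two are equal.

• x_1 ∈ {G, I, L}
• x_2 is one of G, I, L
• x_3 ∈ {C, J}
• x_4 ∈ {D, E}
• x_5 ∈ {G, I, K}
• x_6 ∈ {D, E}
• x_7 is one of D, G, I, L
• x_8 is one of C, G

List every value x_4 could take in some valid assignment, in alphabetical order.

D, E

Among the 8 variables, J fits only x_3 (and all 8 values in {C, D, E, G, I, J, K, L} must be used), so x_3 = J.
The 7 still-open variables together cover exactly {C, D, E, G, I, K, L} — 7 values for 7 variables — and C appears only in x_8's list, so x_8 = C.
The 6 still-open variables draw from only 6 values {D, E, G, I, K, L}, so each is used; only x_5 can be K, hence x_5 = K.
x_4 and x_6 share exactly the 2 values {D, E}; by pigeonhole those values go to them, so strike D, E from x_7.
No further eliminations apply; x_4 can still be any of D, E.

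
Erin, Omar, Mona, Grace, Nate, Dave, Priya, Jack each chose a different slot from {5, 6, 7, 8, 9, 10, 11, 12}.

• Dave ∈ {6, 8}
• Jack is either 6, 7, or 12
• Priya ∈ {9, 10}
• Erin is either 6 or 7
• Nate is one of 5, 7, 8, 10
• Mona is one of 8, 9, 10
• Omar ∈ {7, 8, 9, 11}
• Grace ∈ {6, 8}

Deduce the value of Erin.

The 8 variables together cover exactly {5, 6, 7, 8, 9, 10, 11, 12} — 8 values for 8 variables — and 5 appears only in Nate's list, so Nate = 5.
The 7 still-open variables draw from only 7 values {6, 7, 8, 9, 10, 11, 12}, so each is used; only Omar can be 11, hence Omar = 11.
The 6 still-open variables draw from only 6 values {6, 7, 8, 9, 10, 12}, so each is used; only Jack can be 12, hence Jack = 12.
The 5 still-open variables draw from only 5 values {6, 7, 8, 9, 10}, so each is used; only Erin can be 7, hence Erin = 7.

7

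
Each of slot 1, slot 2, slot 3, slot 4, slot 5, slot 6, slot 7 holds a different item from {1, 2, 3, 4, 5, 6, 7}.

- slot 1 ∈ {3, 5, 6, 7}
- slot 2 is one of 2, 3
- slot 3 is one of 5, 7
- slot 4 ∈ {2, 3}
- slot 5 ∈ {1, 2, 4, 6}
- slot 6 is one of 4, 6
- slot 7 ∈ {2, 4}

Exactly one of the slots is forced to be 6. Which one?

Among the 7 variables, 1 fits only slot 5 (and all 7 values in {1, 2, 3, 4, 5, 6, 7} must be used), so slot 5 = 1.
slot 2 and slot 4 share exactly the 2 values {2, 3}; by pigeonhole those values go to them, so strike 2, 3 from slot 1, slot 7.
That leaves slot 7 = 4. Remove 4 from slot 6.
So 6 goes to slot 6.

slot 6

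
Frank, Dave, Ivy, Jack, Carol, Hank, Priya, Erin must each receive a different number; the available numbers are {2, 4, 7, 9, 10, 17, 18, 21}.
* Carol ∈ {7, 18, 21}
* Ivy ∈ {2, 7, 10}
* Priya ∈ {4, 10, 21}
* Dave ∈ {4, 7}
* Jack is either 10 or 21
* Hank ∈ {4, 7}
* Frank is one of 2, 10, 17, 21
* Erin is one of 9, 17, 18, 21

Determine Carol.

Among the 8 variables, 9 fits only Erin (and all 8 values in {2, 4, 7, 9, 10, 17, 18, 21} must be used), so Erin = 9.
The 7 still-open variables draw from only 7 values {2, 4, 7, 10, 17, 18, 21}, so each is used; only Frank can be 17, hence Frank = 17.
The 6 still-open variables together cover exactly {2, 4, 7, 10, 18, 21} — 6 values for 6 variables — and 2 appears only in Ivy's list, so Ivy = 2.
Among the 5 still-open variables, 18 fits only Carol (and all 5 values in {4, 7, 10, 18, 21} must be used), so Carol = 18.

18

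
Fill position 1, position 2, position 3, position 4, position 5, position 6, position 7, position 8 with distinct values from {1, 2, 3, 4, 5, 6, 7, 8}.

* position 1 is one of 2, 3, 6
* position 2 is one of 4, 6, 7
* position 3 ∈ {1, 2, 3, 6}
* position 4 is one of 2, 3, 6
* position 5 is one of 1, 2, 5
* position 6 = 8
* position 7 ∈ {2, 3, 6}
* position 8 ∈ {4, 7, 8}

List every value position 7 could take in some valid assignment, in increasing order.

2, 3, 6

position 6's domain is down to {8}, so position 6 = 8. Eliminate 8 elsewhere: position 8.
Among the 7 still-open variables, 5 fits only position 5 (and all 7 values in {1, 2, 3, 4, 5, 6, 7} must be used), so position 5 = 5.
The 6 still-open variables draw from only 6 values {1, 2, 3, 4, 6, 7}, so each is used; only position 3 can be 1, hence position 3 = 1.
position 1, position 4, position 7 between them cover only {2, 3, 6} — a naked triple. Remove those values from position 2.
No further eliminations apply; position 7 can still be any of 2, 3, 6.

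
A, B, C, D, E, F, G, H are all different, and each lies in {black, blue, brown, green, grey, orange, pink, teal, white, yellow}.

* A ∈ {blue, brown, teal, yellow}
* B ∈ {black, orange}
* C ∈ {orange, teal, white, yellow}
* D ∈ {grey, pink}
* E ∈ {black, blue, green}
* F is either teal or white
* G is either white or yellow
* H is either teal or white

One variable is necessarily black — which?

The 2 variables F and H are confined to {teal, white}, which locks those values in; drop them from A, C, G.
That leaves G = yellow. Remove yellow from A, C.
C's domain is down to {orange}, so C = orange. Strike orange from B.
So black goes to B.

B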